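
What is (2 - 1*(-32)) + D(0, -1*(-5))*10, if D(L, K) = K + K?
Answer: 134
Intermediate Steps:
D(L, K) = 2*K
(2 - 1*(-32)) + D(0, -1*(-5))*10 = (2 - 1*(-32)) + (2*(-1*(-5)))*10 = (2 + 32) + (2*5)*10 = 34 + 10*10 = 34 + 100 = 134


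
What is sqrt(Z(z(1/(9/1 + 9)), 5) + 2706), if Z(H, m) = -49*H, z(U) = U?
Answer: sqrt(97318)/6 ≈ 51.993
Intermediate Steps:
sqrt(Z(z(1/(9/1 + 9)), 5) + 2706) = sqrt(-49/(9/1 + 9) + 2706) = sqrt(-49/(9*1 + 9) + 2706) = sqrt(-49/(9 + 9) + 2706) = sqrt(-49/18 + 2706) = sqrt(48659/18) = sqrt(97318)/6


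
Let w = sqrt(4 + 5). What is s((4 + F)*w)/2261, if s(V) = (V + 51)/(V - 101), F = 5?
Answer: -39/83657 ≈ -0.00046619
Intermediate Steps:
w = 3 (w = sqrt(9) = 3)
s(V) = (51 + V)/(-101 + V)
s((4 + F)*w)/2261 = ((51 + (4 + 5)*3)/(-101 + (4 + 5)*3))/2261 = ((51 + 9*3)/(-101 + 9*3))*(1/2261) = ((51 + 27)/(-101 + 27))*(1/2261) = (78/(-74))*(1/2261) = -1/74*78*(1/2261) = -39/37*1/2261 = -39/83657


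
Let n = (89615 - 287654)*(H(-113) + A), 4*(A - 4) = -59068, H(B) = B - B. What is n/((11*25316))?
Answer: 2923649757/278476 ≈ 10499.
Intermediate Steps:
H(B) = 0
A = -14763 (A = 4 + (¼)*(-59068) = 4 - 14767 = -14763)
n = 2923649757 (n = (89615 - 287654)*(0 - 14763) = -198039*(-14763) = 2923649757)
n/((11*25316)) = 2923649757/((11*25316)) = 2923649757/278476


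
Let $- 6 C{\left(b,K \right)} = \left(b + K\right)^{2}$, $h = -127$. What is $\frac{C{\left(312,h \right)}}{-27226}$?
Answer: $\frac{34225}{163356} \approx 0.20951$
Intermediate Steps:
$C{\left(b,K \right)} = - \frac{\left(K + b\right)^{2}}{6}$ ($C{\left(b,K \right)} = - \frac{\left(b + K\right)^{2}}{6} = - \frac{\left(K + b\right)^{2}}{6}$)
$\frac{C{\left(312,h \right)}}{-27226} = \frac{\left(- \frac{1}{6}\right) \left(-127 + 312\right)^{2}}{-27226} = - \frac{185^{2}}{6} \left(- \frac{1}{27226}\right) = \left(- \frac{1}{6}\right) 34225 \left(- \frac{1}{27226}\right) = \left(- \frac{34225}{6}\right) \left(- \frac{1}{27226}\right) = \frac{34225}{163356}$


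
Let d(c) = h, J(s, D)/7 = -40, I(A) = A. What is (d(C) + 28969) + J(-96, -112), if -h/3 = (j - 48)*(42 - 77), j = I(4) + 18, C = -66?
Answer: 25959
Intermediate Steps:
j = 22 (j = 4 + 18 = 22)
J(s, D) = -280 (J(s, D) = 7*(-40) = -280)
h = -2730 (h = -3*(22 - 48)*(42 - 77) = -(-78)*(-35) = -3*910 = -2730)
d(c) = -2730
(d(C) + 28969) + J(-96, -112) = (-2730 + 28969) - 280 = 26239 - 280 = 25959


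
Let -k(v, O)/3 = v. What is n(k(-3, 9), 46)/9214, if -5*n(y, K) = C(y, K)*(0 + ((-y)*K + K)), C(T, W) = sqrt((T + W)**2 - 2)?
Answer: 184*sqrt(3023)/23035 ≈ 0.43919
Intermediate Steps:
C(T, W) = sqrt(-2 + (T + W)**2)
k(v, O) = -3*v
n(y, K) = -sqrt(-2 + (K + y)**2)*(K - K*y)/5 (n(y, K) = -sqrt(-2 + (y + K)**2)*(0 + ((-y)*K + K))/5 = -sqrt(-2 + (K + y)**2)*(0 + (-K*y + K))/5 = -sqrt(-2 + (K + y)**2)*(0 + (K - K*y))/5 = -sqrt(-2 + (K + y)**2)*(K - K*y)/5)
n(k(-3, 9), 46)/9214 = ((1/5)*46*sqrt(-2 + (46 - 3*(-3))**2)*(-1 - 3*(-3)))/9214 = ((1/5)*46*sqrt(-2 + (46 + 9)**2)*(-1 + 9))*(1/9214) = ((1/5)*46*sqrt(-2 + 55**2)*8)*(1/9214) = ((1/5)*46*sqrt(-2 + 3025)*8)*(1/9214) = ((1/5)*46*sqrt(3023)*8)*(1/9214) = (368*sqrt(3023)/5)*(1/9214) = 184*sqrt(3023)/23035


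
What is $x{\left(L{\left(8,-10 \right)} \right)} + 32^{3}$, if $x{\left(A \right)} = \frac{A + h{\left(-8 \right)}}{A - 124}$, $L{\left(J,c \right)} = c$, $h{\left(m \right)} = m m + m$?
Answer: $\frac{2195433}{67} \approx 32768.0$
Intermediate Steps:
$h{\left(m \right)} = m + m^{2}$ ($h{\left(m \right)} = m^{2} + m = m + m^{2}$)
$x{\left(A \right)} = \frac{56 + A}{-124 + A}$ ($x{\left(A \right)} = \frac{A - 8 \left(1 - 8\right)}{A - 124} = \frac{A - -56}{-124 + A} = \frac{A + 56}{-124 + A} = \frac{56 + A}{-124 + A}$)
$x{\left(L{\left(8,-10 \right)} \right)} + 32^{3} = \frac{56 - 10}{-124 - 10} + 32^{3} = \frac{1}{-134} \cdot 46 + 32768 = \left(- \frac{1}{134}\right) 46 + 32768 = - \frac{23}{67} + 32768 = \frac{2195433}{67}$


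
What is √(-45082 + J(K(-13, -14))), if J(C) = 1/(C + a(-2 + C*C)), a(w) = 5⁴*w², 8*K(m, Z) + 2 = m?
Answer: I*√1554945011334330330/5872945 ≈ 212.33*I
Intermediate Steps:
K(m, Z) = -¼ + m/8
a(w) = 625*w²
J(C) = 1/(C + 625*(-2 + C²)²) (J(C) = 1/(C + 625*(-2 + C*C)²) = 1/(C + 625*(-2 + C²)²))
√(-45082 + J(K(-13, -14))) = √(-45082 + 1/((-¼ + (⅛)*(-13)) + 625*(-2 + (-¼ + (⅛)*(-13))²)²)) = √(-45082 + 1/((-¼ - 13/8) + 625*(-2 + (-¼ - 13/8)²)²)) = √(-45082 + 1/(-15/8 + 625*(-2 + (-15/8)²)²)) = √(-45082 + 1/(-15/8 + 625*(-2 + 225/64)²)) = √(-45082 + 1/(-15/8 + 625*(97/64)²)) = √(-45082 + 1/(-15/8 + 625*(9409/4096))) = √(-45082 + 1/(-15/8 + 5880625/4096)) = √(-45082 + 1/(5872945/4096)) = √(-45082 + 4096/5872945) = √(-264764102394/5872945) = I*√1554945011334330330/5872945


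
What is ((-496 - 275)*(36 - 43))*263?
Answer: 1419411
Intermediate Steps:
((-496 - 275)*(36 - 43))*263 = -771*(-7)*263 = 5397*263 = 1419411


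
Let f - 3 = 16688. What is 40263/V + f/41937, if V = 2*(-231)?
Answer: -80038009/922614 ≈ -86.751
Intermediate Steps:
f = 16691 (f = 3 + 16688 = 16691)
V = -462
40263/V + f/41937 = 40263/(-462) + 16691/41937 = 40263*(-1/462) + 16691*(1/41937) = -13421/154 + 16691/41937 = -80038009/922614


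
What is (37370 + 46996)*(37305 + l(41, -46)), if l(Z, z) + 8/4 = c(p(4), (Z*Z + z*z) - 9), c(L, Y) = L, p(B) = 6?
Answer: 3147611094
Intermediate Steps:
l(Z, z) = 4 (l(Z, z) = -2 + 6 = 4)
(37370 + 46996)*(37305 + l(41, -46)) = (37370 + 46996)*(37305 + 4) = 84366*37309 = 3147611094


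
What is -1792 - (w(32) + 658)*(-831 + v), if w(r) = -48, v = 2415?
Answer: -968032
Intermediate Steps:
-1792 - (w(32) + 658)*(-831 + v) = -1792 - (-48 + 658)*(-831 + 2415) = -1792 - 610*1584 = -1792 - 1*966240 = -1792 - 966240 = -968032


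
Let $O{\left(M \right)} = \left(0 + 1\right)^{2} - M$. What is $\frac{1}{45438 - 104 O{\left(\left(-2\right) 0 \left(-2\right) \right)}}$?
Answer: $\frac{1}{45334} \approx 2.2058 \cdot 10^{-5}$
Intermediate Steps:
$O{\left(M \right)} = 1 - M$ ($O{\left(M \right)} = 1^{2} - M = 1 - M$)
$\frac{1}{45438 - 104 O{\left(\left(-2\right) 0 \left(-2\right) \right)}} = \frac{1}{45438 - 104 \left(1 - \left(-2\right) 0 \left(-2\right)\right)} = \frac{1}{45438 - 104 \left(1 - 0 \left(-2\right)\right)} = \frac{1}{45438 - 104 \left(1 - 0\right)} = \frac{1}{45438 - 104 \left(1 + 0\right)} = \frac{1}{45438 - 104} = \frac{1}{45334}$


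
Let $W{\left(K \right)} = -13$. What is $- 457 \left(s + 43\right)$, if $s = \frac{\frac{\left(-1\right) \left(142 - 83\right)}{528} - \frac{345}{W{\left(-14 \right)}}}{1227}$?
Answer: $- \frac{165586133929}{8422128} \approx -19661.0$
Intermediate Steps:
$s = \frac{181393}{8422128}$ ($s = \frac{\frac{\left(-1\right) \left(142 - 83\right)}{528} - \frac{345}{-13}}{1227} = \left(\left(-1\right) 59 \cdot \frac{1}{528} - - \frac{345}{13}\right) \frac{1}{1227} = \left(\left(-59\right) \frac{1}{528} + \frac{345}{13}\right) \frac{1}{1227} = \left(- \frac{59}{528} + \frac{345}{13}\right) \frac{1}{1227} = \frac{181393}{6864} \cdot \frac{1}{1227} = \frac{181393}{8422128} \approx 0.021538$)
$- 457 \left(s + 43\right) = - 457 \left(\frac{181393}{8422128} + 43\right) = \left(-457\right) \frac{362332897}{8422128} = - \frac{165586133929}{8422128}$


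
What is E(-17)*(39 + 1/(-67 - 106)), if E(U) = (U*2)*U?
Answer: 3899188/173 ≈ 22539.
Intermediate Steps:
E(U) = 2*U² (E(U) = (2*U)*U = 2*U²)
E(-17)*(39 + 1/(-67 - 106)) = (2*(-17)²)*(39 + 1/(-67 - 106)) = (2*289)*(39 + 1/(-173)) = 578*(39 - 1/173) = 578*(6746/173) = 3899188/173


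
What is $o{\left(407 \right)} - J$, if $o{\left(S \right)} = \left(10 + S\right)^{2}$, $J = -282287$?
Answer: $456176$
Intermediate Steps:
$o{\left(407 \right)} - J = \left(10 + 407\right)^{2} - -282287 = 417^{2} + 282287 = 173889 + 282287 = 456176$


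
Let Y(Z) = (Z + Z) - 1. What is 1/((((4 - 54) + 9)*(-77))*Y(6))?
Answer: 1/34727 ≈ 2.8796e-5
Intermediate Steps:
Y(Z) = -1 + 2*Z (Y(Z) = 2*Z - 1 = -1 + 2*Z)
1/((((4 - 54) + 9)*(-77))*Y(6)) = 1/((((4 - 54) + 9)*(-77))*(-1 + 2*6)) = 1/(((-50 + 9)*(-77))*(-1 + 12)) = 1/(-41*(-77)*11) = 1/(3157*11) = 1/34727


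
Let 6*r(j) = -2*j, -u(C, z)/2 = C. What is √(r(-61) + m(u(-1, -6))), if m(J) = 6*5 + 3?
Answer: 4*√30/3 ≈ 7.3030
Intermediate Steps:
u(C, z) = -2*C
m(J) = 33 (m(J) = 30 + 3 = 33)
r(j) = -j/3 (r(j) = (-2*j)/6 = -j/3)
√(r(-61) + m(u(-1, -6))) = √(-⅓*(-61) + 33) = √(61/3 + 33) = √(160/3) = 4*√30/3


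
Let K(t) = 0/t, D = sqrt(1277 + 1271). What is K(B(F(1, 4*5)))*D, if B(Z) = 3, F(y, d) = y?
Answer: 0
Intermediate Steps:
D = 14*sqrt(13) (D = sqrt(2548) = 14*sqrt(13) ≈ 50.478)
K(t) = 0
K(B(F(1, 4*5)))*D = 0*(14*sqrt(13)) = 0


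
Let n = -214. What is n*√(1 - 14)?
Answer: -214*I*√13 ≈ -771.59*I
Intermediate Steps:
n*√(1 - 14) = -214*√(1 - 14) = -214*I*√13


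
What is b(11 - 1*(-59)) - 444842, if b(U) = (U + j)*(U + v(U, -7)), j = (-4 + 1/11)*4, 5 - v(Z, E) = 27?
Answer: -4864558/11 ≈ -4.4223e+5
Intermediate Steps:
v(Z, E) = -22 (v(Z, E) = 5 - 1*27 = 5 - 27 = -22)
j = -172/11 (j = (-4 + 1/11)*4 = -43/11*4 = -172/11 ≈ -15.636)
b(U) = (-22 + U)*(-172/11 + U) (b(U) = (U - 172/11)*(U - 22) = (-172/11 + U)*(-22 + U) = (-22 + U)*(-172/11 + U))
b(11 - 1*(-59)) - 444842 = (344 + (11 - 1*(-59))² - 414*(11 - 1*(-59))/11) - 444842 = (344 + (11 + 59)² - 414*(11 + 59)/11) - 444842 = (344 + 70² - 414/11*70) - 444842 = (344 + 4900 - 28980/11) - 444842 = 28704/11 - 444842 = -4864558/11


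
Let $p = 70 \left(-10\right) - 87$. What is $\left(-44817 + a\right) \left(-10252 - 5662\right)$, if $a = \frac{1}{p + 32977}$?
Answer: $\frac{11479239485153}{16095} \approx 7.1322 \cdot 10^{8}$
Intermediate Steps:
$p = -787$ ($p = -700 - 87 = -787$)
$a = \frac{1}{32190}$ ($a = \frac{1}{-787 + 32977} = \frac{1}{32190} \approx 3.1066 \cdot 10^{-5}$)
$\left(-44817 + a\right) \left(-10252 - 5662\right) = \left(-44817 + \frac{1}{32190}\right) \left(-10252 - 5662\right) = \left(- \frac{1442659229}{32190}\right) \left(-15914\right) = \frac{11479239485153}{16095}$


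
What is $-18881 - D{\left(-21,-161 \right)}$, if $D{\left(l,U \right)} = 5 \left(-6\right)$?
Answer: $-18851$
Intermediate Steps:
$D{\left(l,U \right)} = -30$
$-18881 - D{\left(-21,-161 \right)} = -18881 - -30 = -18881 + 30 = -18851$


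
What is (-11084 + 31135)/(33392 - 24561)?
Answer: 20051/8831 ≈ 2.2705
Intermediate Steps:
(-11084 + 31135)/(33392 - 24561) = 20051/8831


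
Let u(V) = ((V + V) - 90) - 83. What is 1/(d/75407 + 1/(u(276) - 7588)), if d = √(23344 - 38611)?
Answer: -40991928613641/799107335476 - 3918877735167*I*√15267/799107335476 ≈ -51.297 - 605.95*I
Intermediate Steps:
u(V) = -173 + 2*V (u(V) = (2*V - 90) - 83 = (-90 + 2*V) - 83 = -173 + 2*V)
d = I*√15267 (d = √(-15267) = I*√15267 ≈ 123.56*I)
1/(d/75407 + 1/(u(276) - 7588)) = 1/((I*√15267)/75407 + 1/((-173 + 2*276) - 7588)) = 1/((I*√15267)*(1/75407) + 1/((-173 + 552) - 7588)) = 1/(I*√15267/75407 + 1/(379 - 7588)) = 1/(I*√15267/75407 + 1/(-7209)) = 1/(I*√15267/75407 - 1/7209) = 1/(-1/7209 + I*√15267/75407)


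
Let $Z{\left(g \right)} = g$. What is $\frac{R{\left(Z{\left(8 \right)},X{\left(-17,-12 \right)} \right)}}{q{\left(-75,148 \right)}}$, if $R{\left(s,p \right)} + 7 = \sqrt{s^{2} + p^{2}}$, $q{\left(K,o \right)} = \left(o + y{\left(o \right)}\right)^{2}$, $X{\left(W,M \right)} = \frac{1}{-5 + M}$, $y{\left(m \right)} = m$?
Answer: $- \frac{7}{87616} + \frac{\sqrt{18497}}{1489472} \approx 1.1416 \cdot 10^{-5}$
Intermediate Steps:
$q{\left(K,o \right)} = 4 o^{2}$ ($q{\left(K,o \right)} = \left(o + o\right)^{2} = \left(2 o\right)^{2} = 4 o^{2}$)
$R{\left(s,p \right)} = -7 + \sqrt{p^{2} + s^{2}}$ ($R{\left(s,p \right)} = -7 + \sqrt{s^{2} + p^{2}} = -7 + \sqrt{p^{2} + s^{2}}$)
$\frac{R{\left(Z{\left(8 \right)},X{\left(-17,-12 \right)} \right)}}{q{\left(-75,148 \right)}} = \frac{-7 + \sqrt{\left(\frac{1}{-5 - 12}\right)^{2} + 8^{2}}}{4 \cdot 148^{2}} = \frac{-7 + \sqrt{\left(\frac{1}{-17}\right)^{2} + 64}}{4 \cdot 21904} = \frac{-7 + \sqrt{\left(- \frac{1}{17}\right)^{2} + 64}}{87616} = \left(-7 + \sqrt{\frac{1}{289} + 64}\right) \frac{1}{87616} = \left(-7 + \sqrt{\frac{18497}{289}}\right) \frac{1}{87616} = \left(-7 + \frac{\sqrt{18497}}{17}\right) \frac{1}{87616} = - \frac{7}{87616} + \frac{\sqrt{18497}}{1489472}$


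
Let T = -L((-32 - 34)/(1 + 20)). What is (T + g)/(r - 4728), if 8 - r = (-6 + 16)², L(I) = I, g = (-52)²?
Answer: -1895/3374 ≈ -0.56165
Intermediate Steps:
g = 2704
r = -92 (r = 8 - (-6 + 16)² = 8 - 1*10² = 8 - 1*100 = 8 - 100 = -92)
T = 22/7 (T = -(-32 - 34)/(1 + 20) = -(-66)/21 = -1*(-22/7) = 22/7 ≈ 3.1429)
(T + g)/(r - 4728) = (22/7 + 2704)/(-92 - 4728) = (18950/7)/(-4820) = (18950/7)*(-1/4820) = -1895/3374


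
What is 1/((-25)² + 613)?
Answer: 1/1238 ≈ 0.00080775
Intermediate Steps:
1/((-25)² + 613) = 1/(625 + 613) = 1/1238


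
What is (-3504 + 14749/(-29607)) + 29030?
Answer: 755733533/29607 ≈ 25526.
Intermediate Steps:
(-3504 + 14749/(-29607)) + 29030 = (-3504 + 14749*(-1/29607)) + 29030 = (-3504 - 14749/29607) + 29030 = -103757677/29607 + 29030 = 755733533/29607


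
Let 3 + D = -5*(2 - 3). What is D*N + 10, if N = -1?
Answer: 8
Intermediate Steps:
D = 2 (D = -3 - 5*(2 - 3) = -3 - 5*(-1) = -3 + 5 = 2)
D*N + 10 = 2*(-1) + 10 = -2 + 10 = 8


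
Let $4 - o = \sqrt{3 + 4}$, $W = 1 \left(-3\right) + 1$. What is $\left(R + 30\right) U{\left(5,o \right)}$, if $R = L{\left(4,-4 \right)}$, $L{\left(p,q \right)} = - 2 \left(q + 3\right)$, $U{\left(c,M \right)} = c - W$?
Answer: $224$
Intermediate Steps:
$W = -2$ ($W = -3 + 1 = -2$)
$o = 4 - \sqrt{7}$ ($o = 4 - \sqrt{3 + 4} = 4 - \sqrt{7} \approx 1.3542$)
$U{\left(c,M \right)} = 2 + c$ ($U{\left(c,M \right)} = c - -2 = c + 2 = 2 + c$)
$L{\left(p,q \right)} = -6 - 2 q$ ($L{\left(p,q \right)} = - 2 \left(3 + q\right) = -6 - 2 q$)
$R = 2$ ($R = -6 - -8 = -6 + 8 = 2$)
$\left(R + 30\right) U{\left(5,o \right)} = \left(2 + 30\right) \left(2 + 5\right) = 32 \cdot 7 = 224$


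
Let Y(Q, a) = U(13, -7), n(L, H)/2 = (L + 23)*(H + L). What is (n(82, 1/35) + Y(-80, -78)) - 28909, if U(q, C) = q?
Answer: -11670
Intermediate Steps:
n(L, H) = 2*(23 + L)*(H + L) (n(L, H) = 2*((L + 23)*(H + L)) = 2*((23 + L)*(H + L)) = 2*(23 + L)*(H + L))
Y(Q, a) = 13
(n(82, 1/35) + Y(-80, -78)) - 28909 = ((2*82² + 46/35 + 46*82 + 2*82/35) + 13) - 28909 = ((2*6724 + 46*(1/35) + 3772 + 2*(1/35)*82) + 13) - 28909 = ((13448 + 46/35 + 3772 + 164/35) + 13) - 28909 = (17226 + 13) - 28909 = 17239 - 28909 = -11670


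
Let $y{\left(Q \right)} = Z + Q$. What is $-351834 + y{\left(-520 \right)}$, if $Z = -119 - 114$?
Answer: $-352587$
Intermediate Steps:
$Z = -233$
$y{\left(Q \right)} = -233 + Q$
$-351834 + y{\left(-520 \right)} = -351834 - 753 = -352587$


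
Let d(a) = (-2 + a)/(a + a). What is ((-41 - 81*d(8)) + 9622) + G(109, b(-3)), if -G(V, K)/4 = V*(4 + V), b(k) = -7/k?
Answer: -317739/8 ≈ -39717.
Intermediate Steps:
G(V, K) = -4*V*(4 + V)
d(a) = (-2 + a)/(2*a) (d(a) = (-2 + a)/((2*a)) = (-2 + a)*(1/(2*a)) = (-2 + a)/(2*a))
((-41 - 81*d(8)) + 9622) + G(109, b(-3)) = ((-41 - 81*(-2 + 8)/(2*8)) + 9622) - 4*109*(4 + 109) = ((-41 - 81*6/(2*8)) + 9622) - 4*109*113 = ((-41 - 81*3/8) + 9622) - 49268 = ((-41 - 243/8) + 9622) - 49268 = (-571/8 + 9622) - 49268 = 76405/8 - 49268 = -317739/8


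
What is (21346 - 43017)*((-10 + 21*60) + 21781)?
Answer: -499104801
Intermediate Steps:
(21346 - 43017)*((-10 + 21*60) + 21781) = -21671*((-10 + 1260) + 21781) = -21671*(1250 + 21781) = -21671*23031 = -499104801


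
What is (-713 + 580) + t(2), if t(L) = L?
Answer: -131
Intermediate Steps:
(-713 + 580) + t(2) = (-713 + 580) + 2 = -133 + 2 = -131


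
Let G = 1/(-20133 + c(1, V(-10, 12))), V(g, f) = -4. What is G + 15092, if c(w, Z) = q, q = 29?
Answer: 303409567/20104 ≈ 15092.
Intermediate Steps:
c(w, Z) = 29
G = -1/20104 (G = 1/(-20133 + 29) = 1/(-20104) = -1/20104 ≈ -4.9741e-5)
G + 15092 = -1/20104 + 15092 = 303409567/20104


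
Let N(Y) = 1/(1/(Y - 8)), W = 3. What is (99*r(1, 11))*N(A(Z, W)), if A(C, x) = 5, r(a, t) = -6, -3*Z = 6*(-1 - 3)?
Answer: 1782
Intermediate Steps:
Z = 8 (Z = -2*(-1 - 3) = -2*(-4) = -⅓*(-24) = 8)
N(Y) = -8 + Y (N(Y) = 1/(1/(-8 + Y)) = -8 + Y)
(99*r(1, 11))*N(A(Z, W)) = (99*(-6))*(-8 + 5) = -594*(-3) = 1782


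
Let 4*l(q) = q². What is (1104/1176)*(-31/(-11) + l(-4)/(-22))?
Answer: 1334/539 ≈ 2.4750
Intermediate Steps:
l(q) = q²/4
(1104/1176)*(-31/(-11) + l(-4)/(-22)) = (1104/1176)*(-31/(-11) + ((¼)*(-4)²)/(-22)) = (1104*(1/1176))*(-31*(-1/11) + ((¼)*16)*(-1/22)) = 46*(31/11 + 4*(-1/22))/49 = 46*(31/11 - 2/11)/49 = (46/49)*(29/11) = 1334/539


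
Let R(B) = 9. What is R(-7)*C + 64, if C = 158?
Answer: 1486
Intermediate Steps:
R(-7)*C + 64 = 9*158 + 64 = 1422 + 64 = 1486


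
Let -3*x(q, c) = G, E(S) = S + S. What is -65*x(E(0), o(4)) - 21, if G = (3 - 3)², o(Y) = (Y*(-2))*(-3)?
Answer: -21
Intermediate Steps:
E(S) = 2*S
o(Y) = 6*Y (o(Y) = -2*Y*(-3) = 6*Y)
G = 0 (G = 0² = 0)
x(q, c) = 0 (x(q, c) = -⅓*0 = 0)
-65*x(E(0), o(4)) - 21 = -65*0 - 21 = 0 - 21 = -21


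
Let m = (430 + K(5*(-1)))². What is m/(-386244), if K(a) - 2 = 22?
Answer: -51529/96561 ≈ -0.53364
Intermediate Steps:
K(a) = 24 (K(a) = 2 + 22 = 24)
m = 206116 (m = (430 + 24)² = 454² = 206116)
m/(-386244) = 206116/(-386244) = 206116*(-1/386244) = -51529/96561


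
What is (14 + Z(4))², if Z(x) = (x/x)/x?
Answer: 3249/16 ≈ 203.06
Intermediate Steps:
Z(x) = 1/x
(14 + Z(4))² = (14 + 1/4)² = (14 + ¼)² = (57/4)² = 3249/16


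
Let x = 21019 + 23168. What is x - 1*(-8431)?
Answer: 52618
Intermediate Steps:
x = 44187
x - 1*(-8431) = 44187 - 1*(-8431) = 44187 + 8431 = 52618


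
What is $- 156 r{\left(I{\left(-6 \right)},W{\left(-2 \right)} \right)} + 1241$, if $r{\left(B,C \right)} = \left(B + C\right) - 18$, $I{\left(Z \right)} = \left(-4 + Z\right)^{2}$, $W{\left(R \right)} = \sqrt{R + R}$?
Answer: $-11551 - 312 i \approx -11551.0 - 312.0 i$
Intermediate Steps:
$W{\left(R \right)} = \sqrt{2} \sqrt{R}$ ($W{\left(R \right)} = \sqrt{2 R} = \sqrt{2} \sqrt{R}$)
$r{\left(B,C \right)} = -18 + B + C$
$- 156 r{\left(I{\left(-6 \right)},W{\left(-2 \right)} \right)} + 1241 = - 156 \left(-18 + \left(-4 - 6\right)^{2} + \sqrt{2} \sqrt{-2}\right) + 1241 = - 156 \left(-18 + \left(-10\right)^{2} + \sqrt{2} i \sqrt{2}\right) + 1241 = - 156 \left(-18 + 100 + 2 i\right) + 1241 = - 156 \left(82 + 2 i\right) + 1241 = \left(-12792 - 312 i\right) + 1241 = -11551 - 312 i$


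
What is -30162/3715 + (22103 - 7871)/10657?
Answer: -268564554/39590755 ≈ -6.7835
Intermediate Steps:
-30162/3715 + (22103 - 7871)/10657 = -30162*1/3715 + 14232*(1/10657) = -30162/3715 + 14232/10657 = -268564554/39590755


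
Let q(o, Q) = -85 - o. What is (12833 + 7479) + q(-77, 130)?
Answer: 20304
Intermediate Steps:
(12833 + 7479) + q(-77, 130) = (12833 + 7479) + (-85 - 1*(-77)) = 20312 + (-85 + 77) = 20312 - 8 = 20304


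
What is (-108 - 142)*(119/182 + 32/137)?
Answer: -395125/1781 ≈ -221.86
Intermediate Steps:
(-108 - 142)*(119/182 + 32/137) = -250*(119*(1/182) + 32*(1/137)) = -250*(17/26 + 32/137) = -250*3161/3562 = -395125/1781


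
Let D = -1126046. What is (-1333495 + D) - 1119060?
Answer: -3578601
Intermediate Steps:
(-1333495 + D) - 1119060 = (-1333495 - 1126046) - 1119060 = -2459541 - 1119060 = -3578601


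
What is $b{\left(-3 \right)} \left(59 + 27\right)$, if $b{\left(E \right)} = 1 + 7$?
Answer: $688$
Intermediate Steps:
$b{\left(E \right)} = 8$
$b{\left(-3 \right)} \left(59 + 27\right) = 8 \left(59 + 27\right) = 8 \cdot 86 = 688$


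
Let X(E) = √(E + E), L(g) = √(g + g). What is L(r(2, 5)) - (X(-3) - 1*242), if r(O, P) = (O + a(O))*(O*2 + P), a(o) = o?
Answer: 242 + 6*√2 - I*√6 ≈ 250.49 - 2.4495*I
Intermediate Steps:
r(O, P) = 2*O*(P + 2*O) (r(O, P) = (O + O)*(O*2 + P) = (2*O)*(2*O + P) = (2*O)*(P + 2*O) = 2*O*(P + 2*O))
L(g) = √2*√g (L(g) = √(2*g) = √2*√g)
X(E) = √2*√E (X(E) = √(2*E) = √2*√E)
L(r(2, 5)) - (X(-3) - 1*242) = √2*√(2*2*(5 + 2*2)) - (√2*√(-3) - 1*242) = √2*√(2*2*(5 + 4)) - (√2*(I*√3) - 242) = √2*√(2*2*9) - (I*√6 - 242) = √2*√36 - (-242 + I*√6) = √2*6 + (242 - I*√6) = 6*√2 + (242 - I*√6) = 242 + 6*√2 - I*√6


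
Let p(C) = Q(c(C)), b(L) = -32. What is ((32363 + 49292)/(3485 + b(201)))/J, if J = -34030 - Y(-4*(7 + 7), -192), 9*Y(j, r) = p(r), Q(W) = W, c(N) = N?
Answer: -81655/117431926 ≈ -0.00069534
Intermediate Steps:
p(C) = C
Y(j, r) = r/9
J = -102026/3 (J = -34030 - (-192)/9 = -34030 - 1*(-64/3) = -34030 + 64/3 = -102026/3 ≈ -34009.)
((32363 + 49292)/(3485 + b(201)))/J = ((32363 + 49292)/(3485 - 32))/(-102026/3) = (81655/3453)*(-3/102026) = -81655/117431926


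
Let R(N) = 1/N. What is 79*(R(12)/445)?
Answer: 79/5340 ≈ 0.014794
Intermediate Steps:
79*(R(12)/445) = 79*(1/(12*445)) = 79*((1/12)*(1/445)) = 79*(1/5340) = 79/5340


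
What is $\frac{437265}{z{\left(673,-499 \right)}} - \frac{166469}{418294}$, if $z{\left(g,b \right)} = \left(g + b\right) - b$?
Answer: $\frac{182793292273}{281511862} \approx 649.33$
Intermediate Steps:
$z{\left(g,b \right)} = g$ ($z{\left(g,b \right)} = \left(b + g\right) - b = g$)
$\frac{437265}{z{\left(673,-499 \right)}} - \frac{166469}{418294} = \frac{437265}{673} - \frac{166469}{418294} = \frac{182793292273}{281511862}$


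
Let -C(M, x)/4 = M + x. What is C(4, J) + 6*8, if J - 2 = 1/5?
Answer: 116/5 ≈ 23.200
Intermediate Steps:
J = 11/5 (J = 2 + 1/5 = 11/5 ≈ 2.2000)
C(M, x) = -4*M - 4*x (C(M, x) = -4*(M + x) = -4*M - 4*x)
C(4, J) + 6*8 = (-4*4 - 4*11/5) + 6*8 = (-16 - 44/5) + 48 = -124/5 + 48 = 116/5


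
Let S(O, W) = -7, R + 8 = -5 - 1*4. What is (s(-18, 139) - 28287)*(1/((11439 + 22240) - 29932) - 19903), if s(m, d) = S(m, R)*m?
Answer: 700049980980/1249 ≈ 5.6049e+8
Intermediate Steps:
R = -17 (R = -8 + (-5 - 1*4) = -8 + (-5 - 4) = -8 - 9 = -17)
s(m, d) = -7*m
(s(-18, 139) - 28287)*(1/((11439 + 22240) - 29932) - 19903) = (-7*(-18) - 28287)*(1/((11439 + 22240) - 29932) - 19903) = (126 - 28287)*(1/(33679 - 29932) - 19903) = -28161*(1/3747 - 19903) = -28161*(-74576540/3747) = 700049980980/1249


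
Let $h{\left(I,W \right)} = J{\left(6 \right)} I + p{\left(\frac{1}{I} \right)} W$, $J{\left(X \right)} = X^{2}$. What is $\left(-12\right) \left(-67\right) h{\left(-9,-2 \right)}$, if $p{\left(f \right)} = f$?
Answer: $- \frac{780952}{3} \approx -2.6032 \cdot 10^{5}$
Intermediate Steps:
$h{\left(I,W \right)} = 36 I + \frac{W}{I}$ ($h{\left(I,W \right)} = 6^{2} I + \frac{W}{I} = 36 I + \frac{W}{I}$)
$\left(-12\right) \left(-67\right) h{\left(-9,-2 \right)} = \left(-12\right) \left(-67\right) \left(36 \left(-9\right) - \frac{2}{-9}\right) = 804 \left(-324 - - \frac{2}{9}\right) = 804 \left(-324 + \frac{2}{9}\right) = 804 \left(- \frac{2914}{9}\right) = - \frac{780952}{3}$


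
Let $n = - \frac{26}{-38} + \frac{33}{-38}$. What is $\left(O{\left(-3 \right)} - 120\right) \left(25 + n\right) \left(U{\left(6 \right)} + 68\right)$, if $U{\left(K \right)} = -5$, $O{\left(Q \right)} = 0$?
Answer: $- \frac{3564540}{19} \approx -1.8761 \cdot 10^{5}$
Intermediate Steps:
$n = - \frac{7}{38}$ ($n = \left(-26\right) \left(- \frac{1}{38}\right) + 33 \left(- \frac{1}{38}\right) = \frac{13}{19} - \frac{33}{38} = - \frac{7}{38} \approx -0.18421$)
$\left(O{\left(-3 \right)} - 120\right) \left(25 + n\right) \left(U{\left(6 \right)} + 68\right) = \left(0 - 120\right) \left(25 - \frac{7}{38}\right) \left(-5 + 68\right) = - 120 \cdot \frac{943}{38} \cdot 63 = \left(-120\right) \frac{59409}{38} = - \frac{3564540}{19}$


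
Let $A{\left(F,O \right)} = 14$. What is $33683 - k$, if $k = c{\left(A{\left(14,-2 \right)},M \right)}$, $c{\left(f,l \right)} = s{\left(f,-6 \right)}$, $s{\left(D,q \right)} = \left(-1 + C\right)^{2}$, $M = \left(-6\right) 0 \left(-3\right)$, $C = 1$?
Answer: $33683$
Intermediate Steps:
$M = 0$ ($M = 0 \left(-3\right) = 0$)
$s{\left(D,q \right)} = 0$ ($s{\left(D,q \right)} = \left(-1 + 1\right)^{2} = 0^{2} = 0$)
$c{\left(f,l \right)} = 0$
$k = 0$
$33683 - k = 33683 - 0 = 33683 + 0 = 33683$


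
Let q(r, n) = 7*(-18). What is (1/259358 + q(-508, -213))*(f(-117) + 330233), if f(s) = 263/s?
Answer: -631311295900393/15172443 ≈ -4.1609e+7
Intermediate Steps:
q(r, n) = -126
(1/259358 + q(-508, -213))*(f(-117) + 330233) = (1/259358 - 126)*(263/(-117) + 330233) = (1/259358 - 126)*(263*(-1/117) + 330233) = -32679107*(-263/117 + 330233)/259358 = -32679107/259358*38636998/117 = -631311295900393/15172443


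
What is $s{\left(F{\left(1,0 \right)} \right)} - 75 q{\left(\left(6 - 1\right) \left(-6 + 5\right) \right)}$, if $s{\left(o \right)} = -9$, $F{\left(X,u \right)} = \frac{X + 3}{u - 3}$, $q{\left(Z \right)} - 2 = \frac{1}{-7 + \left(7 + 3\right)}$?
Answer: $-184$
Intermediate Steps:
$q{\left(Z \right)} = \frac{7}{3}$ ($q{\left(Z \right)} = 2 + \frac{1}{-7 + \left(7 + 3\right)} = 2 + \frac{1}{-7 + 10} = 2 + \frac{1}{3} = \frac{7}{3}$)
$F{\left(X,u \right)} = \frac{3 + X}{-3 + u}$
$s{\left(F{\left(1,0 \right)} \right)} - 75 q{\left(\left(6 - 1\right) \left(-6 + 5\right) \right)} = -9 - 175 = -184$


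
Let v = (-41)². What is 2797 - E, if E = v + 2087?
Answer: -971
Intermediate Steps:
v = 1681
E = 3768 (E = 1681 + 2087 = 3768)
2797 - E = 2797 - 1*3768 = 2797 - 3768 = -971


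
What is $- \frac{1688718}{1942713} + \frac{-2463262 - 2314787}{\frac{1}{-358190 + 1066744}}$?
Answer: $- \frac{2192355331824509272}{647571} \approx -3.3855 \cdot 10^{12}$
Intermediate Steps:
$- \frac{1688718}{1942713} + \frac{-2463262 - 2314787}{\frac{1}{-358190 + 1066744}} = \left(-1688718\right) \frac{1}{1942713} - \frac{4778049}{\frac{1}{708554}} = - \frac{562906}{647571} - 4778049 \frac{1}{\frac{1}{708554}} = - \frac{562906}{647571} - 3385505731146 = - \frac{2192355331824509272}{647571}$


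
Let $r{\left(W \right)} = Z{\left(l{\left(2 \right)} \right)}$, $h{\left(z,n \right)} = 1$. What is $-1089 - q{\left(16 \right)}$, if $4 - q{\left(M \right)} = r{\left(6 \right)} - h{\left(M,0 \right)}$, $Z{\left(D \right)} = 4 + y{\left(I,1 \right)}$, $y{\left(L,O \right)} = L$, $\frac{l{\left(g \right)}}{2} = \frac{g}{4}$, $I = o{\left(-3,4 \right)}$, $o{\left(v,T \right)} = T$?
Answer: $-1086$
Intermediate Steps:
$I = 4$
$l{\left(g \right)} = \frac{g}{2}$ ($l{\left(g \right)} = 2 \frac{g}{4} = \frac{g}{2}$)
$Z{\left(D \right)} = 8$ ($Z{\left(D \right)} = 4 + 4 = 8$)
$r{\left(W \right)} = 8$
$q{\left(M \right)} = -3$ ($q{\left(M \right)} = 4 - \left(8 - 1\right) = 4 - 7 = -3$)
$-1089 - q{\left(16 \right)} = -1089 - -3 = -1089 + 3 = -1086$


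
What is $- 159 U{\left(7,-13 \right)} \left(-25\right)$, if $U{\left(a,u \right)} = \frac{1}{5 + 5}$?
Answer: $\frac{795}{2} \approx 397.5$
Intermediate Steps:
$U{\left(a,u \right)} = \frac{1}{10}$
$- 159 U{\left(7,-13 \right)} \left(-25\right) = \left(-159\right) \frac{1}{10} \left(-25\right) = \left(- \frac{159}{10}\right) \left(-25\right) = \frac{795}{2}$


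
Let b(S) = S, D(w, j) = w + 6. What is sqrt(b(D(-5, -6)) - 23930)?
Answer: I*sqrt(23929) ≈ 154.69*I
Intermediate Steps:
D(w, j) = 6 + w
sqrt(b(D(-5, -6)) - 23930) = sqrt((6 - 5) - 23930) = sqrt(1 - 23930) = sqrt(-23929) = I*sqrt(23929)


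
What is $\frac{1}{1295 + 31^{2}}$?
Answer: $\frac{1}{2256} \approx 0.00044326$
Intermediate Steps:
$\frac{1}{1295 + 31^{2}} = \frac{1}{1295 + 961} = \frac{1}{2256}$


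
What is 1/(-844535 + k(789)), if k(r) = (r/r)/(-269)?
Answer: -269/227179916 ≈ -1.1841e-6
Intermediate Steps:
k(r) = -1/269 (k(r) = 1*(-1/269) = -1/269)
1/(-844535 + k(789)) = 1/(-844535 - 1/269) = 1/(-227179916/269) = -269/227179916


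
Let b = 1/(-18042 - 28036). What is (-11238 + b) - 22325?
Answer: -1546515915/46078 ≈ -33563.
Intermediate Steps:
b = -1/46078 (b = 1/(-46078) = -1/46078 ≈ -2.1702e-5)
(-11238 + b) - 22325 = (-11238 - 1/46078) - 22325 = -517824565/46078 - 22325 = -1546515915/46078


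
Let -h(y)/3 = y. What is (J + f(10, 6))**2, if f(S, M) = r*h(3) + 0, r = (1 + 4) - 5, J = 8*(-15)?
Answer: 14400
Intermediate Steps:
J = -120
h(y) = -3*y
r = 0 (r = 5 - 5 = 0)
f(S, M) = 0 (f(S, M) = 0*(-3*3) + 0 = 0*(-9) + 0 = 0 + 0 = 0)
(J + f(10, 6))**2 = (-120 + 0)**2 = (-120)**2 = 14400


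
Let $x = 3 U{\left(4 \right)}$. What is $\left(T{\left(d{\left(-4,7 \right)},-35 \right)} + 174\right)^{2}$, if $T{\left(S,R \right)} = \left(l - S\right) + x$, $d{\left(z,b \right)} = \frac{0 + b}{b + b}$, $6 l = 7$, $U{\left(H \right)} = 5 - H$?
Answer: $\frac{284089}{9} \approx 31565.0$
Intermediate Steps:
$l = \frac{7}{6}$ ($l = \frac{1}{6} \cdot 7 = \frac{7}{6} \approx 1.1667$)
$x = 3$ ($x = 3 \left(5 - 4\right) = 3 \cdot 1 = 3$)
$d{\left(z,b \right)} = \frac{1}{2}$ ($d{\left(z,b \right)} = \frac{b}{2 b} = b \frac{1}{2 b} = \frac{1}{2}$)
$T{\left(S,R \right)} = \frac{25}{6} - S$ ($T{\left(S,R \right)} = \left(\frac{7}{6} - S\right) + 3 = \frac{25}{6} - S$)
$\left(T{\left(d{\left(-4,7 \right)},-35 \right)} + 174\right)^{2} = \left(\left(\frac{25}{6} - \frac{1}{2}\right) + 174\right)^{2} = \left(\frac{11}{3} + 174\right)^{2} = \left(\frac{533}{3}\right)^{2} = \frac{284089}{9}$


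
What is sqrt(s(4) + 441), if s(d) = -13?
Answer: 2*sqrt(107) ≈ 20.688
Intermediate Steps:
sqrt(s(4) + 441) = sqrt(-13 + 441) = sqrt(428) = 2*sqrt(107)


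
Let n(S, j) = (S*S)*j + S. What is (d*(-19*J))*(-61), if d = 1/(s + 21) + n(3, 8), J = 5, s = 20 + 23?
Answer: 27821795/64 ≈ 4.3472e+5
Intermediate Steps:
s = 43
n(S, j) = S + j*S**2 (n(S, j) = S**2*j + S = j*S**2 + S = S + j*S**2)
d = 4801/64 (d = 1/(43 + 21) + 3*(1 + 3*8) = 1/64 + 3*(1 + 24) = 1/64 + 3*25 = 1/64 + 75 = 4801/64 ≈ 75.016)
(d*(-19*J))*(-61) = (4801*(-19*5)/64)*(-61) = ((4801/64)*(-95))*(-61) = -456095/64*(-61) = 27821795/64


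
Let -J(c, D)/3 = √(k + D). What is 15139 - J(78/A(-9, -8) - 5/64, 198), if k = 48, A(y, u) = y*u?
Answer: 15139 + 3*√246 ≈ 15186.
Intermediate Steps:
A(y, u) = u*y
J(c, D) = -3*√(48 + D)
15139 - J(78/A(-9, -8) - 5/64, 198) = 15139 - (-3)*√(48 + 198) = 15139 - (-3)*√246 = 15139 + 3*√246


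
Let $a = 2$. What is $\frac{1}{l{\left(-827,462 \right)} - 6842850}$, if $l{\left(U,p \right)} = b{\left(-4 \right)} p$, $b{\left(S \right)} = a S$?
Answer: $- \frac{1}{6846546} \approx -1.4606 \cdot 10^{-7}$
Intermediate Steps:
$b{\left(S \right)} = 2 S$
$l{\left(U,p \right)} = - 8 p$ ($l{\left(U,p \right)} = 2 \left(-4\right) p = - 8 p$)
$\frac{1}{l{\left(-827,462 \right)} - 6842850} = \frac{1}{\left(-8\right) 462 - 6842850} = \frac{1}{-3696 - 6842850} = \frac{1}{-6846546} = - \frac{1}{6846546}$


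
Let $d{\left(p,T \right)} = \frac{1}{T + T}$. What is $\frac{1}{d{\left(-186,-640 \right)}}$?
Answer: $-1280$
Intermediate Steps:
$d{\left(p,T \right)} = \frac{1}{2 T}$
$\frac{1}{d{\left(-186,-640 \right)}} = \frac{1}{\frac{1}{2} \frac{1}{-640}} = \frac{1}{\frac{1}{2} \left(- \frac{1}{640}\right)} = \frac{1}{- \frac{1}{1280}} = -1280$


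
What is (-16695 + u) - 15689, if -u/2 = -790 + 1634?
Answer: -34072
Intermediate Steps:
u = -1688 (u = -2*(-790 + 1634) = -2*844 = -1688)
(-16695 + u) - 15689 = (-16695 - 1688) - 15689 = -18383 - 15689 = -34072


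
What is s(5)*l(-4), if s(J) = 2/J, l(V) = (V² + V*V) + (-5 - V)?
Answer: 62/5 ≈ 12.400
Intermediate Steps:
l(V) = -5 - V + 2*V² (l(V) = (V² + V²) + (-5 - V) = 2*V² + (-5 - V) = -5 - V + 2*V²)
s(5)*l(-4) = (2/5)*(-5 - 1*(-4) + 2*(-4)²) = (2*(⅕))*(-5 + 4 + 2*16) = 2*(-5 + 4 + 32)/5 = (⅖)*31 = 62/5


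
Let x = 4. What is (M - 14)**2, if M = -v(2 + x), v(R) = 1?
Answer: 225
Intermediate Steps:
M = -1 (M = -1*1 = -1)
(M - 14)**2 = (-1 - 14)**2 = (-15)**2 = 225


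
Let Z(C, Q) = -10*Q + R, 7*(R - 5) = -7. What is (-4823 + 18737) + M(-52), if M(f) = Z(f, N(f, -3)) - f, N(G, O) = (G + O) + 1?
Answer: 14510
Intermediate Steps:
R = 4 (R = 5 + (⅐)*(-7) = 5 - 1 = 4)
N(G, O) = 1 + G + O
Z(C, Q) = 4 - 10*Q (Z(C, Q) = -10*Q + 4 = 4 - 10*Q)
M(f) = 24 - 11*f (M(f) = (4 - 10*(1 + f - 3)) - f = (4 - 10*(-2 + f)) - f = (4 + (20 - 10*f)) - f = (24 - 10*f) - f = 24 - 11*f)
(-4823 + 18737) + M(-52) = (-4823 + 18737) + (24 - 11*(-52)) = 13914 + (24 + 572) = 13914 + 596 = 14510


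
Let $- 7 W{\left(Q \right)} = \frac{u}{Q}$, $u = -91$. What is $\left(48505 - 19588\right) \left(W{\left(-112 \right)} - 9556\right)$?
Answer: $- \frac{4421347335}{16} \approx -2.7633 \cdot 10^{8}$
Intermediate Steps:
$W{\left(Q \right)} = \frac{13}{Q}$ ($W{\left(Q \right)} = - \frac{\left(-91\right) \frac{1}{Q}}{7} = \frac{13}{Q}$)
$\left(48505 - 19588\right) \left(W{\left(-112 \right)} - 9556\right) = \left(48505 - 19588\right) \left(\frac{13}{-112} - 9556\right) = 28917 \left(13 \left(- \frac{1}{112}\right) - 9556\right) = 28917 \left(- \frac{13}{112} - 9556\right) = 28917 \left(- \frac{1070285}{112}\right) = - \frac{4421347335}{16}$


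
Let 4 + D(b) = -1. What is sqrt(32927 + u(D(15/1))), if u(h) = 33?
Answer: 8*sqrt(515) ≈ 181.55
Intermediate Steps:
D(b) = -5 (D(b) = -4 - 1 = -5)
sqrt(32927 + u(D(15/1))) = sqrt(32927 + 33) = sqrt(32960) = 8*sqrt(515)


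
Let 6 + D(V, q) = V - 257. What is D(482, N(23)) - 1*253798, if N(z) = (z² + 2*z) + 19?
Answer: -253579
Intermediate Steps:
N(z) = 19 + z² + 2*z
D(V, q) = -263 + V (D(V, q) = -6 + (V - 257) = -6 + (-257 + V) = -263 + V)
D(482, N(23)) - 1*253798 = (-263 + 482) - 1*253798 = 219 - 253798 = -253579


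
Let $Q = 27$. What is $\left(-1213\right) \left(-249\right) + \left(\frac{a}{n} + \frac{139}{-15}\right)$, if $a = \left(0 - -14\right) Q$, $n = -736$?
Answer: $\frac{1667190253}{5520} \approx 3.0203 \cdot 10^{5}$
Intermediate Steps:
$a = 378$ ($a = \left(0 - -14\right) 27 = \left(0 + 14\right) 27 = 14 \cdot 27 = 378$)
$\left(-1213\right) \left(-249\right) + \left(\frac{a}{n} + \frac{139}{-15}\right) = \left(-1213\right) \left(-249\right) + \left(\frac{378}{-736} + \frac{139}{-15}\right) = 302037 + \left(378 \left(- \frac{1}{736}\right) + 139 \left(- \frac{1}{15}\right)\right) = 302037 - \frac{53987}{5520} = \frac{1667190253}{5520}$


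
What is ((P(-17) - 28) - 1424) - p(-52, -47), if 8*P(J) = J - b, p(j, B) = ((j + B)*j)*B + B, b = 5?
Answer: 962193/4 ≈ 2.4055e+5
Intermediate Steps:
p(j, B) = B + B*j*(B + j) (p(j, B) = ((B + j)*j)*B + B = (j*(B + j))*B + B = B*j*(B + j) + B = B + B*j*(B + j))
P(J) = -5/8 + J/8 (P(J) = (J - 1*5)/8 = (J - 5)/8 = (-5 + J)/8 = -5/8 + J/8)
((P(-17) - 28) - 1424) - p(-52, -47) = (((-5/8 + (⅛)*(-17)) - 28) - 1424) - (-47)*(1 + (-52)² - 47*(-52)) = (((-5/8 - 17/8) - 28) - 1424) - (-47)*(1 + 2704 + 2444) = ((-11/4 - 28) - 1424) - (-47)*5149 = (-123/4 - 1424) - 1*(-242003) = -5819/4 + 242003 = 962193/4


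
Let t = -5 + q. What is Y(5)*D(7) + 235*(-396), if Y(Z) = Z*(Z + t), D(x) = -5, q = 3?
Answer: -93135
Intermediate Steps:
t = -2 (t = -5 + 3 = -2)
Y(Z) = Z*(-2 + Z) (Y(Z) = Z*(Z - 2) = Z*(-2 + Z))
Y(5)*D(7) + 235*(-396) = (5*(-2 + 5))*(-5) + 235*(-396) = (5*3)*(-5) - 93060 = 15*(-5) - 93060 = -75 - 93060 = -93135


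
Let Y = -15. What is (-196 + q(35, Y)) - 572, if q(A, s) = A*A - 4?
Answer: 453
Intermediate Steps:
q(A, s) = -4 + A² (q(A, s) = A² - 4 = -4 + A²)
(-196 + q(35, Y)) - 572 = (-196 + (-4 + 35²)) - 572 = (-196 + (-4 + 1225)) - 572 = (-196 + 1221) - 572 = 1025 - 572 = 453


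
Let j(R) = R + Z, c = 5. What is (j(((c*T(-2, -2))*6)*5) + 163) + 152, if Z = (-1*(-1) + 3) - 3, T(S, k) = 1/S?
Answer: 241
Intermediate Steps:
T(S, k) = 1/S
Z = 1 (Z = (1 + 3) - 3 = 4 - 3 = 1)
j(R) = 1 + R (j(R) = R + 1 = 1 + R)
(j(((c*T(-2, -2))*6)*5) + 163) + 152 = ((1 + ((5/(-2))*6)*5) + 163) + 152 = ((1 + ((5*(-½))*6)*5) + 163) + 152 = ((1 - 5/2*6*5) + 163) + 152 = ((1 - 15*5) + 163) + 152 = ((1 - 75) + 163) + 152 = (-74 + 163) + 152 = 89 + 152 = 241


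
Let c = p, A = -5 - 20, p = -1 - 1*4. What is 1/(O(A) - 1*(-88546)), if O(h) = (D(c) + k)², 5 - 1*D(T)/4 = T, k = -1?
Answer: 1/90067 ≈ 1.1103e-5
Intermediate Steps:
p = -5 (p = -1 - 4 = -5)
A = -25
c = -5
D(T) = 20 - 4*T
O(h) = 1521 (O(h) = ((20 - 4*(-5)) - 1)² = ((20 + 20) - 1)² = (40 - 1)² = 39² = 1521)
1/(O(A) - 1*(-88546)) = 1/(1521 - 1*(-88546)) = 1/(1521 + 88546) = 1/90067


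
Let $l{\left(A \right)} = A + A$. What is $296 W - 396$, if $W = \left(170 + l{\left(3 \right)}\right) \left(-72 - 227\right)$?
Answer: $-15577100$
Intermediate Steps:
$l{\left(A \right)} = 2 A$
$W = -52624$ ($W = \left(170 + 2 \cdot 3\right) \left(-72 - 227\right) = \left(170 + 6\right) \left(-299\right) = 176 \left(-299\right) = -52624$)
$296 W - 396 = 296 \left(-52624\right) - 396 = -15576704 - 396 = -15577100$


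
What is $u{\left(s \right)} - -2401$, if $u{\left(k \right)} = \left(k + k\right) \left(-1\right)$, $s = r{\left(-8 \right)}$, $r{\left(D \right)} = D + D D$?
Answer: $2289$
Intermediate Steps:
$r{\left(D \right)} = D + D^{2}$
$s = 56$ ($s = - 8 \left(1 - 8\right) = \left(-8\right) \left(-7\right) = 56$)
$u{\left(k \right)} = - 2 k$ ($u{\left(k \right)} = 2 k \left(-1\right) = - 2 k$)
$u{\left(s \right)} - -2401 = \left(-2\right) 56 - -2401 = -112 + 2401 = 2289$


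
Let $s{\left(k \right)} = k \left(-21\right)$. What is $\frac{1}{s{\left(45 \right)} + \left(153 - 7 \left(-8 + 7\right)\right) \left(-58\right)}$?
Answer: $- \frac{1}{10225} \approx -9.7799 \cdot 10^{-5}$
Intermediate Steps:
$s{\left(k \right)} = - 21 k$
$\frac{1}{s{\left(45 \right)} + \left(153 - 7 \left(-8 + 7\right)\right) \left(-58\right)} = \frac{1}{\left(-21\right) 45 + \left(153 - 7 \left(-8 + 7\right)\right) \left(-58\right)} = \frac{1}{-945 + \left(153 - -7\right) \left(-58\right)} = \frac{1}{-945 + \left(153 + 7\right) \left(-58\right)} = \frac{1}{-945 + 160 \left(-58\right)} = \frac{1}{-945 - 9280} = \frac{1}{-10225} = - \frac{1}{10225}$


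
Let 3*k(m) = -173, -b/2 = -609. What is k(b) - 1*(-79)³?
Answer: 1478944/3 ≈ 4.9298e+5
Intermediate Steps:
b = 1218 (b = -2*(-609) = 1218)
k(m) = -173/3 (k(m) = (⅓)*(-173) = -173/3)
k(b) - 1*(-79)³ = -173/3 - 1*(-79)³ = -173/3 - 1*(-493039) = -173/3 + 493039 = 1478944/3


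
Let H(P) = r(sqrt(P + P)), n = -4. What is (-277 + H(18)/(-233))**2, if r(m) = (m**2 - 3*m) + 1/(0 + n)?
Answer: 66685315225/868624 ≈ 76771.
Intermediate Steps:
r(m) = -1/4 + m**2 - 3*m (r(m) = (m**2 - 3*m) + 1/(0 - 4) = (m**2 - 3*m) + 1/(-4) = (m**2 - 3*m) - 1/4 = -1/4 + m**2 - 3*m)
H(P) = -1/4 + sqrt(2)*sqrt(P)*(-3 + sqrt(2)*sqrt(P)) (H(P) = -1/4 + sqrt(P + P)*(-3 + sqrt(P + P)) = -1/4 + sqrt(2*P)*(-3 + sqrt(2*P)) = -1/4 + (sqrt(2)*sqrt(P))*(-3 + sqrt(2)*sqrt(P)) = -1/4 + sqrt(2)*sqrt(P)*(-3 + sqrt(2)*sqrt(P)))
(-277 + H(18)/(-233))**2 = (-277 + (-1/4 + 2*18 - 3*sqrt(2)*sqrt(18))/(-233))**2 = (-277 + (-1/4 + 36 - 3*sqrt(2)*3*sqrt(2))*(-1/233))**2 = (-277 + (-1/4 + 36 - 18)*(-1/233))**2 = (-277 + (71/4)*(-1/233))**2 = (-277 - 71/932)**2 = (-258235/932)**2 = 66685315225/868624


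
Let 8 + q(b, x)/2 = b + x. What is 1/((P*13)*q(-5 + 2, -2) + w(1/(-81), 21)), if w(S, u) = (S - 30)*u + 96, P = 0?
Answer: -27/14425 ≈ -0.0018717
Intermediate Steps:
w(S, u) = 96 + u*(-30 + S) (w(S, u) = (-30 + S)*u + 96 = u*(-30 + S) + 96 = 96 + u*(-30 + S))
q(b, x) = -16 + 2*b + 2*x (q(b, x) = -16 + 2*(b + x) = -16 + (2*b + 2*x) = -16 + 2*b + 2*x)
1/((P*13)*q(-5 + 2, -2) + w(1/(-81), 21)) = 1/((0*13)*(-16 + 2*(-5 + 2) + 2*(-2)) + (96 - 30*21 + 21/(-81))) = 1/(0*(-16 + 2*(-3) - 4) + (96 - 630 - 1/81*21)) = 1/(0*(-16 - 6 - 4) + (96 - 630 - 7/27)) = 1/(0*(-26) - 14425/27) = 1/(0 - 14425/27) = 1/(-14425/27) = -27/14425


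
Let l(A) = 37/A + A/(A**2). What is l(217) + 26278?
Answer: 5702364/217 ≈ 26278.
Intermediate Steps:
l(A) = 38/A (l(A) = 37/A + A/A**2 = 37/A + 1/A = 38/A)
l(217) + 26278 = 38/217 + 26278 = 5702364/217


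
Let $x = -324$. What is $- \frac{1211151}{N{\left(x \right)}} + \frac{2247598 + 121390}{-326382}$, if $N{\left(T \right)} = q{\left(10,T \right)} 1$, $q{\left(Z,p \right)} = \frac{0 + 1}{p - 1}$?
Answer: $\frac{64235905238831}{163191} \approx 3.9362 \cdot 10^{8}$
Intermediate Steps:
$q{\left(Z,p \right)} = \frac{1}{-1 + p}$ ($q{\left(Z,p \right)} = 1 \frac{1}{-1 + p} = \frac{1}{-1 + p}$)
$N{\left(T \right)} = \frac{1}{-1 + T}$ ($N{\left(T \right)} = \frac{1}{-1 + T} 1 = \frac{1}{-1 + T}$)
$- \frac{1211151}{N{\left(x \right)}} + \frac{2247598 + 121390}{-326382} = - \frac{1211151}{\frac{1}{-1 - 324}} + \frac{2247598 + 121390}{-326382} = - \frac{1211151}{\frac{1}{-325}} + 2368988 \left(- \frac{1}{326382}\right) = - \frac{1211151}{- \frac{1}{325}} - \frac{1184494}{163191} = \left(-1211151\right) \left(-325\right) - \frac{1184494}{163191} = 393624075 - \frac{1184494}{163191} = \frac{64235905238831}{163191}$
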